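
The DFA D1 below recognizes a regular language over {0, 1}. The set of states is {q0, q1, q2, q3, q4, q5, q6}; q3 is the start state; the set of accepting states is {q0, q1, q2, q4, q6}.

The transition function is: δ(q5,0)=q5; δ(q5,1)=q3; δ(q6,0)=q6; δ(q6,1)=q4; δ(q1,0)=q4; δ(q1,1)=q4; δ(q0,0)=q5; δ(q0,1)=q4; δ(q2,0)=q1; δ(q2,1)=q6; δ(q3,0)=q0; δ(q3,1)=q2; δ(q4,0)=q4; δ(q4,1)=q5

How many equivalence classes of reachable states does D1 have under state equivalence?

7

All states are reachable from the start state.
P0 = {q0,q1,q2,q4,q6} | {q3,q5}.
Split {q0,q1,q2,q4,q6} by δ(·,0) → {q1,q2,q4,q6} and {q0}.
Refine {q1,q2,q4,q6} on symbol 1: members go to different blocks, giving {q1,q2,q6} and {q4}.
On input 0, block {q1,q2,q6} splits into {q2,q6} and {q1}.
Split {q2,q6} by δ(·,0) → {q2} and {q6}.
Split {q3,q5} by δ(·,0) → {q3} and {q5}.
No further refinement is possible. Final partition (7 blocks): {q2} | {q3} | {q0} | {q4} | {q1} | {q6} | {q5}.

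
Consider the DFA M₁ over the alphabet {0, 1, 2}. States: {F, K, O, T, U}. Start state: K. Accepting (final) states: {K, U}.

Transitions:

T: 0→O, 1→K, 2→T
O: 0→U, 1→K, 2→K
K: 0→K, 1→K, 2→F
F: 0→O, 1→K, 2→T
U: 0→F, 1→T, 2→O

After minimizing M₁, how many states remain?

Start with accepting vs non-accepting: {K,U} | {F,O,T}.
Refine {K,U} on symbol 0: members go to different blocks, giving {K} and {U}.
On input 0, block {F,O,T} splits into {F,T} and {O}.
The partition is now stable with 4 blocks: {K} | {F,T} | {U} | {O}.

4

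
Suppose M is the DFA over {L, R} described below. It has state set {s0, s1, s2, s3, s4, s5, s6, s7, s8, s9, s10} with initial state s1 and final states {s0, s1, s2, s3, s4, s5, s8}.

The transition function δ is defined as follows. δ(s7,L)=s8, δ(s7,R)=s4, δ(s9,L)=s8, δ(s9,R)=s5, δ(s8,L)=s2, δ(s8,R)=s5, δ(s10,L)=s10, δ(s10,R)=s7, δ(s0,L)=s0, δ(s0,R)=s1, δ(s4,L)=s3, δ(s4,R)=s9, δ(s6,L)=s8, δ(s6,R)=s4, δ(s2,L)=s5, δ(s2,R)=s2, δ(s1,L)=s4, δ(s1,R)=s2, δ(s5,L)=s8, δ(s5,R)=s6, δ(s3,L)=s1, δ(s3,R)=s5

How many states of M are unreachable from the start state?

3

Starting at s1 and following transitions, the reachable set is {s1, s2, s3, s4, s5, s6, s8, s9}. That leaves s0, s7, s10 unreachable — 3 in total.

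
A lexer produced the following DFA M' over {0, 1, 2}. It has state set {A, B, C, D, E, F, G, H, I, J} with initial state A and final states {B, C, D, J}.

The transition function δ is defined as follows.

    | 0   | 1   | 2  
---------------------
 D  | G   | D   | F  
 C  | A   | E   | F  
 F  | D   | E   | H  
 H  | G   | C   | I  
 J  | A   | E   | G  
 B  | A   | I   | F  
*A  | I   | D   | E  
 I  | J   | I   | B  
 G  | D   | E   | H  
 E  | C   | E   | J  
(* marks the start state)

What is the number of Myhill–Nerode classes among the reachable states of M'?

6

All states are reachable from the start state.
Start with accepting vs non-accepting: {B,C,D,J} | {A,E,F,G,H,I}.
On input 1, block {B,C,D,J} splits into {B,C,J} and {D}.
Split {A,E,F,G,H,I} by δ(·,0) → {A,H} and {E,I} and {F,G}.
On input 0, block {A,H} splits into {A} and {H}.
No further refinement is possible. Final partition (6 blocks): {B,C,J} | {A} | {D} | {E,I} | {F,G} | {H}.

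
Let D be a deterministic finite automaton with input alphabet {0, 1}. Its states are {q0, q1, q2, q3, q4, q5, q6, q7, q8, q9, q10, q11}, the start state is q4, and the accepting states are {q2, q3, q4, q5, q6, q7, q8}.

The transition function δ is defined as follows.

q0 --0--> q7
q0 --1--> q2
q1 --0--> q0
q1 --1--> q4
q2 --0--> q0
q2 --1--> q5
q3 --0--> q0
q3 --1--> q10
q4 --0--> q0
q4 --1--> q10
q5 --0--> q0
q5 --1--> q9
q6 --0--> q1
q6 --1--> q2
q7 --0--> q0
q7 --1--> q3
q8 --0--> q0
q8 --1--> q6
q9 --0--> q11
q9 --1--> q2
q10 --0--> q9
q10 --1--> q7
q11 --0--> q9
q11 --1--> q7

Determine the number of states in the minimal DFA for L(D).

4

Reachable states from the start: {q0,q2,q3,q4,q5,q7,q9,q10,q11}. Unreachable: {q1,q6,q8} — drop them.
Start with accepting vs non-accepting: {q2,q3,q4,q5,q7} | {q0,q9,q10,q11}.
Refine {q2,q3,q4,q5,q7} on symbol 1: members go to different blocks, giving {q3,q4,q5} and {q2,q7}.
Split {q0,q9,q10,q11} by δ(·,0) → {q9,q10,q11} and {q0}.
No further refinement is possible. Final partition (4 blocks): {q3,q4,q5} | {q9,q10,q11} | {q2,q7} | {q0}.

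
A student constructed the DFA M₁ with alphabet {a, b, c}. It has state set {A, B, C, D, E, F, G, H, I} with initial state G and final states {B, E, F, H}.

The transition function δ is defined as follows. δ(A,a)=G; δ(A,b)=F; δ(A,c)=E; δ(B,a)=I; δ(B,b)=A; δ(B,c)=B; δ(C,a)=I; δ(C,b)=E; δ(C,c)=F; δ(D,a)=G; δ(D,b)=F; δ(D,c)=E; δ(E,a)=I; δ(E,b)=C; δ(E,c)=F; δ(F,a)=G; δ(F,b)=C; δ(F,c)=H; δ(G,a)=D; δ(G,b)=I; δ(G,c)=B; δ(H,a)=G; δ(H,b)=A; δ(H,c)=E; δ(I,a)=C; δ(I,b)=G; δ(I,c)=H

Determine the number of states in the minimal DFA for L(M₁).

3

Every state is reachable, so we keep all 9.
P0 = {B,E,F,H} | {A,C,D,G,I}.
Split {A,C,D,G,I} by δ(·,b) → {A,C,D} and {G,I}.
The partition is now stable with 3 blocks: {B,E,F,H} | {A,C,D} | {G,I}.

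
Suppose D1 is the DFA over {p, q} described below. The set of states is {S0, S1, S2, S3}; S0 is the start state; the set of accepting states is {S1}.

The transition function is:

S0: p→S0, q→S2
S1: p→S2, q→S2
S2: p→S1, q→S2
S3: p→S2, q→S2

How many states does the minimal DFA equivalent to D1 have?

3

First remove the unreachable states {S3}; 3 states remain.
P0 = {S1} | {S0,S2}.
Split {S0,S2} by δ(·,p) → {S0} and {S2}.
The partition is now stable with 3 blocks: {S1} | {S0} | {S2}.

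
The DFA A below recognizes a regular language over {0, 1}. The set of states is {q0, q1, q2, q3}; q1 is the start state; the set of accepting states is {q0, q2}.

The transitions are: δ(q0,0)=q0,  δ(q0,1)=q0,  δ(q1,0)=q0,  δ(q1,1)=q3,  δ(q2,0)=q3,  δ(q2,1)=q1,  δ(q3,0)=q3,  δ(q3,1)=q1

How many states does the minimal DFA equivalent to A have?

3

States {q2} cannot be reached from the start state, so discard them.
Initial partition by acceptance: {q0} | {q1,q3}.
On input 0, block {q1,q3} splits into {q1} and {q3}.
The partition is now stable with 3 blocks: {q0} | {q1} | {q3}.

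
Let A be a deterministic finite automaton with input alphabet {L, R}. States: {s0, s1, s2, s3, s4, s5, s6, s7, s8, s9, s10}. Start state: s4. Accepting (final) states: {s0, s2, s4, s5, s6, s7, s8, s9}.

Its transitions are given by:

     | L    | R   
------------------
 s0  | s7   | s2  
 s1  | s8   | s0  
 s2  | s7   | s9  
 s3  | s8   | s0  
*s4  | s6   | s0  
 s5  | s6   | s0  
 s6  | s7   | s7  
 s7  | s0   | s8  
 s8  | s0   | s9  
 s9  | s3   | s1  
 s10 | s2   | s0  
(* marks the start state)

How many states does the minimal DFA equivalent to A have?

6

Reachable states from the start: {s0,s1,s2,s3,s4,s6,s7,s8,s9}. Unreachable: {s5,s10} — drop them.
Start with accepting vs non-accepting: {s0,s2,s4,s6,s7,s8,s9} | {s1,s3}.
Split {s0,s2,s4,s6,s7,s8,s9} by δ(·,L) → {s0,s2,s4,s6,s7,s8} and {s9}.
On input R, block {s0,s2,s4,s6,s7,s8} splits into {s0,s4,s6,s7} and {s2,s8}.
Split {s0,s4,s6,s7} by δ(·,R) → {s0,s7} and {s4,s6}.
Split {s4,s6} by δ(·,L) → {s4} and {s6}.
Stable partition: {s0,s7} | {s1,s3} | {s9} | {s2,s8} | {s4} | {s6} — 6 equivalence classes.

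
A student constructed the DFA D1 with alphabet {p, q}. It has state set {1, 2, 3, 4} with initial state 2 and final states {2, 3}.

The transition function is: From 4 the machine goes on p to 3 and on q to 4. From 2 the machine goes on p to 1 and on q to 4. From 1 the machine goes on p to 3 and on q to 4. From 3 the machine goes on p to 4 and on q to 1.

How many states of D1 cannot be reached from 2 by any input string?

Exploring from 2, all states are eventually visited, so none are unreachable.

0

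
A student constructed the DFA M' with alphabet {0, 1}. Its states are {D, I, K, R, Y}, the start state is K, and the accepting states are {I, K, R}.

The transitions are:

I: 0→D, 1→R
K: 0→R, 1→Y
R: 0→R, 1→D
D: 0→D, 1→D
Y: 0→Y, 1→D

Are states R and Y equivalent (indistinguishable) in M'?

No

Reachable states from the start: {D,K,R,Y}. Unreachable: {I} — drop them.
P0 = {K,R} | {D,Y}.
Stable partition: {K,R} | {D,Y} — 2 equivalence classes.
R and Y end up in different blocks, so they are distinguishable. For instance, the string 'ε' is accepted from only R.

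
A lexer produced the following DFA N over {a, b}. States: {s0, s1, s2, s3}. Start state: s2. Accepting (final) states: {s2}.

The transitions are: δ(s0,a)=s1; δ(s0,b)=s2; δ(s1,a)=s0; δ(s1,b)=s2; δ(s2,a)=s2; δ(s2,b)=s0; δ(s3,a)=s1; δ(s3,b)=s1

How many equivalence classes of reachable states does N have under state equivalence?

2

States {s3} cannot be reached from the start state, so discard them.
Start with accepting vs non-accepting: {s2} | {s0,s1}.
The partition is now stable with 2 blocks: {s2} | {s0,s1}.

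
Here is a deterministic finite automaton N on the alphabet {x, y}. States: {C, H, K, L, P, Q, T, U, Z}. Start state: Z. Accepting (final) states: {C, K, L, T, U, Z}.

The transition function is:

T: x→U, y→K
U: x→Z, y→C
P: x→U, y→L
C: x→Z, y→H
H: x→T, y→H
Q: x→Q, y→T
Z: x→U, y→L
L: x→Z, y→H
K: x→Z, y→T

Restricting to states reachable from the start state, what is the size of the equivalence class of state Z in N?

First remove the unreachable states {P,Q}; 7 states remain.
Initial partition by acceptance: {C,K,L,T,U,Z} | {H}.
On input y, block {C,K,L,T,U,Z} splits into {K,T,U,Z} and {C,L}.
Split {K,T,U,Z} by δ(·,y) → {U,Z} and {K,T}.
The partition is now stable with 4 blocks: {U,Z} | {H} | {C,L} | {K,T}.
The equivalence class containing Z is {U,Z}, of size 2.

2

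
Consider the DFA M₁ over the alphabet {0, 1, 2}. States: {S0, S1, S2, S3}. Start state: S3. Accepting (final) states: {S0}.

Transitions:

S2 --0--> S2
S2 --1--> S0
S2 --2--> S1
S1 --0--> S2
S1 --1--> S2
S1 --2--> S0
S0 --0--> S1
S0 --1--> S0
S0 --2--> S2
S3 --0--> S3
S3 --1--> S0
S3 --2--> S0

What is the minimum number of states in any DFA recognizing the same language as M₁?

Start with accepting vs non-accepting: {S0} | {S1,S2,S3}.
Refine {S1,S2,S3} on symbol 1: members go to different blocks, giving {S2,S3} and {S1}.
Refine {S2,S3} on symbol 2: members go to different blocks, giving {S2} and {S3}.
No further refinement is possible. Final partition (4 blocks): {S0} | {S2} | {S1} | {S3}.

4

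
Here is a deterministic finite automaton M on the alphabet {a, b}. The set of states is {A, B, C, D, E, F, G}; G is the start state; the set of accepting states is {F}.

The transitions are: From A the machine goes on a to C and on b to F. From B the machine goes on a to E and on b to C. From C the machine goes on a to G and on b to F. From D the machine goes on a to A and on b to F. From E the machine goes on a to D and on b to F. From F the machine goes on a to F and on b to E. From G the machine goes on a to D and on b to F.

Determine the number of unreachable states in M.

BFS from G reaches {A, C, D, E, F, G}; the 1 state(s) B are never visited.

1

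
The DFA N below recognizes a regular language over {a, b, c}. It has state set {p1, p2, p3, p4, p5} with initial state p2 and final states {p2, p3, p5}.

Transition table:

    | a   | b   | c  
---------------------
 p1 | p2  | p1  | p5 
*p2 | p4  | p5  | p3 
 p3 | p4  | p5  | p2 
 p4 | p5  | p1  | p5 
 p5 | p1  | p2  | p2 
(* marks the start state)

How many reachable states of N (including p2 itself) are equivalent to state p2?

3

P0 = {p2,p3,p5} | {p1,p4}.
The partition is now stable with 2 blocks: {p2,p3,p5} | {p1,p4}.
State p2 belongs to the block {p2,p3,p5}, which has 3 states.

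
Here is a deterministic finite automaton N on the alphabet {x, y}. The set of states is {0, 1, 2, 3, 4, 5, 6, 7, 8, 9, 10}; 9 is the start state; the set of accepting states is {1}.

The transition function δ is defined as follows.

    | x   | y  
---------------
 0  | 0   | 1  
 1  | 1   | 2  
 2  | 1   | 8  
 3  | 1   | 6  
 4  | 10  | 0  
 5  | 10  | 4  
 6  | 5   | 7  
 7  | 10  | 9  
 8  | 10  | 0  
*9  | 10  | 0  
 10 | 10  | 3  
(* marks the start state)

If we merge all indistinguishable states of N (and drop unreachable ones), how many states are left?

Start with accepting vs non-accepting: {1} | {0,2,3,4,5,6,7,8,9,10}.
Split {0,2,3,4,5,6,7,8,9,10} by δ(·,x) → {0,4,5,6,7,8,9,10} and {2,3}.
Split {0,4,5,6,7,8,9,10} by δ(·,y) → {4,5,6,7,8,9} and {0} and {10}.
Refine {4,5,6,7,8,9} on symbol x: members go to different blocks, giving {4,5,7,8,9} and {6}.
Split {4,5,7,8,9} by δ(·,y) → {4,8,9} and {5,7}.
Refine {2,3} on symbol y: members go to different blocks, giving {2} and {3}.
No further refinement is possible. Final partition (8 blocks): {1} | {4,8,9} | {2} | {0} | {10} | {6} | {5,7} | {3}.

8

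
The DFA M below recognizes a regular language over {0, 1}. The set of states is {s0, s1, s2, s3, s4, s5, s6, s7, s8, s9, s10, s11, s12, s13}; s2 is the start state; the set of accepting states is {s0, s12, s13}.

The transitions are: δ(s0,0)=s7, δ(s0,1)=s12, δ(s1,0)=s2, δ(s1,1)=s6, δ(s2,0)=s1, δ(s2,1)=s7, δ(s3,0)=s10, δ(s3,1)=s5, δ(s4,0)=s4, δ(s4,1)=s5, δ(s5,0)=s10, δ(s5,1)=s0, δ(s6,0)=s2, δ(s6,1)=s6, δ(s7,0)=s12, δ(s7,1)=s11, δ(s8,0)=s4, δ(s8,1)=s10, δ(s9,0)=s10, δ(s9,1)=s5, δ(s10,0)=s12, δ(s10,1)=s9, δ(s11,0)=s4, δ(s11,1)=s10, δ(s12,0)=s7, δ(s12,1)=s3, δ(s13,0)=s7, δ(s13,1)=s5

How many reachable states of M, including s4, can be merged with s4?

1

First remove the unreachable states {s8,s13}; 12 states remain.
Initial partition by acceptance: {s0,s12} | {s1,s2,s3,s4,s5,s6,s7,s9,s10,s11}.
On input 1, block {s0,s12} splits into {s0} and {s12}.
Refine {s1,s2,s3,s4,s5,s6,s7,s9,s10,s11} on symbol 0: members go to different blocks, giving {s1,s2,s3,s4,s5,s6,s9,s11} and {s7,s10}.
Refine {s1,s2,s3,s4,s5,s6,s9,s11} on symbol 0: members go to different blocks, giving {s1,s2,s4,s6,s11} and {s3,s5,s9}.
Split {s1,s2,s4,s6,s11} by δ(·,1) → {s1,s6} and {s2,s11} and {s4}.
Split {s7,s10} by δ(·,1) → {s7} and {s10}.
On input 1, block {s3,s5,s9} splits into {s3,s9} and {s5}.
Split {s2,s11} by δ(·,0) → {s2} and {s11}.
No further refinement is possible. Final partition (10 blocks): {s0} | {s1,s6} | {s12} | {s7} | {s3,s9} | {s2} | {s4} | {s10} | {s5} | {s11}.
State s4 belongs to the block {s4}, which has 1 states.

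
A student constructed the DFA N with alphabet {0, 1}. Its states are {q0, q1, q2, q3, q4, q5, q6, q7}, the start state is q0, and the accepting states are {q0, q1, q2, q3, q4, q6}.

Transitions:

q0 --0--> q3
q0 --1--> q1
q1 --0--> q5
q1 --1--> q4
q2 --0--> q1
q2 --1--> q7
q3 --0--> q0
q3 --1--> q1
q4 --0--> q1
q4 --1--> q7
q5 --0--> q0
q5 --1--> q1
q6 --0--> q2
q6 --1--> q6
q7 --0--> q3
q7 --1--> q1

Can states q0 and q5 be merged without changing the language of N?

No

States {q2,q6} cannot be reached from the start state, so discard them.
Initial partition by acceptance: {q0,q1,q3,q4} | {q5,q7}.
On input 0, block {q0,q1,q3,q4} splits into {q0,q3,q4} and {q1}.
Split {q0,q3,q4} by δ(·,0) → {q0,q3} and {q4}.
No further refinement is possible. Final partition (4 blocks): {q0,q3} | {q5,q7} | {q1} | {q4}.
q0 and q5 end up in different blocks, so they are distinguishable. For instance, the string 'ε' is accepted from only q0.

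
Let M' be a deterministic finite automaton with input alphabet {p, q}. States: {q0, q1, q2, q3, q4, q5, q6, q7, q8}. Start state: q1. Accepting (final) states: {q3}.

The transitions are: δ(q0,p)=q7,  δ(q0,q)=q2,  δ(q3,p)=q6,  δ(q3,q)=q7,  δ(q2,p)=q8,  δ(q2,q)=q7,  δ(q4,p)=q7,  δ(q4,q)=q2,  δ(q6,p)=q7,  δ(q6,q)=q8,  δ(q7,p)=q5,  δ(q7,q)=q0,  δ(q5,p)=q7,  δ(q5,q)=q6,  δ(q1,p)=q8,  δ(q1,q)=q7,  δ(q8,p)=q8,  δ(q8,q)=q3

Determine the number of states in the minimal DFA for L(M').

First remove the unreachable states {q4}; 8 states remain.
Initial partition by acceptance: {q3} | {q0,q1,q2,q5,q6,q7,q8}.
On input q, block {q0,q1,q2,q5,q6,q7,q8} splits into {q0,q1,q2,q5,q6,q7} and {q8}.
Split {q0,q1,q2,q5,q6,q7} by δ(·,p) → {q0,q5,q6,q7} and {q1,q2}.
Refine {q0,q5,q6,q7} on symbol q: members go to different blocks, giving {q5,q7} and {q0} and {q6}.
Split {q5,q7} by δ(·,q) → {q5} and {q7}.
Stable partition: {q3} | {q5} | {q8} | {q1,q2} | {q0} | {q6} | {q7} — 7 equivalence classes.

7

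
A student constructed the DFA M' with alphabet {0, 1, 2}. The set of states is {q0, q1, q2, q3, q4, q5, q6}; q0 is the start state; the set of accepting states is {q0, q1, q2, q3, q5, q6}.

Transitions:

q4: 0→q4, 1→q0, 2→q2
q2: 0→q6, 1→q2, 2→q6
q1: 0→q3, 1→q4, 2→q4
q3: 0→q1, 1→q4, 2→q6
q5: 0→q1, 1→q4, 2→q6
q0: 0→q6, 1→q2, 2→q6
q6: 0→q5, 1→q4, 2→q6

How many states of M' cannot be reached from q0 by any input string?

0

Exploring from q0, all states are eventually visited, so none are unreachable.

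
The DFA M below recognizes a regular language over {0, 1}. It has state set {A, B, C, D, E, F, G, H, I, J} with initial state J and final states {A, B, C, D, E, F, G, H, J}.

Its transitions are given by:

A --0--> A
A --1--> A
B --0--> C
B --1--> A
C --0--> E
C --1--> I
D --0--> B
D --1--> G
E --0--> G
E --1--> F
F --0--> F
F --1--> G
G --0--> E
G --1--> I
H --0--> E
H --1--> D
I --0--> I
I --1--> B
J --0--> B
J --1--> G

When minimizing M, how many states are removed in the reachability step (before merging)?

BFS from J reaches {A, B, C, E, F, G, I, J}; the 2 state(s) D, H are never visited.

2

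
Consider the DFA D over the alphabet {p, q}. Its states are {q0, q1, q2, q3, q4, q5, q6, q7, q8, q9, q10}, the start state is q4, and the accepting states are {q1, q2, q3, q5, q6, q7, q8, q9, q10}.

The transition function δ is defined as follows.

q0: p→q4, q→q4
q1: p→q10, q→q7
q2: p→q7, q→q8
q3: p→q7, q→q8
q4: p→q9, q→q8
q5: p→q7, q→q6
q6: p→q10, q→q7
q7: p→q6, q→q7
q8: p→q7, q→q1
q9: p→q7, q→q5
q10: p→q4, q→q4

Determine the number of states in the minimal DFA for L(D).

6

First remove the unreachable states {q0,q2,q3}; 8 states remain.
Initial partition by acceptance: {q1,q5,q6,q7,q8,q9,q10} | {q4}.
Split {q1,q5,q6,q7,q8,q9,q10} by δ(·,p) → {q1,q5,q6,q7,q8,q9} and {q10}.
Split {q1,q5,q6,q7,q8,q9} by δ(·,p) → {q5,q7,q8,q9} and {q1,q6}.
On input p, block {q5,q7,q8,q9} splits into {q5,q8,q9} and {q7}.
On input q, block {q5,q8,q9} splits into {q5,q8} and {q9}.
The partition is now stable with 6 blocks: {q5,q8} | {q4} | {q10} | {q1,q6} | {q7} | {q9}.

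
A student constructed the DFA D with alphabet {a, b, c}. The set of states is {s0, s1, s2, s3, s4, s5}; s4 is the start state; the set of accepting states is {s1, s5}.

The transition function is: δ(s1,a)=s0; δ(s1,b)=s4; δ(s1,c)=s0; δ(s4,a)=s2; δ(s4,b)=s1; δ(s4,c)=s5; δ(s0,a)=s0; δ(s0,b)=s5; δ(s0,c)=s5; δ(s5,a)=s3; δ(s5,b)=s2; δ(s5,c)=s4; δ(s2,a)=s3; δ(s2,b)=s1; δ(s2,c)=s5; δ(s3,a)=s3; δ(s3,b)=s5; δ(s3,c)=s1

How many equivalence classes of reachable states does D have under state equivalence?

Every state is reachable, so we keep all 6.
Initial partition by acceptance: {s1,s5} | {s0,s2,s3,s4}.
The partition is now stable with 2 blocks: {s1,s5} | {s0,s2,s3,s4}.

2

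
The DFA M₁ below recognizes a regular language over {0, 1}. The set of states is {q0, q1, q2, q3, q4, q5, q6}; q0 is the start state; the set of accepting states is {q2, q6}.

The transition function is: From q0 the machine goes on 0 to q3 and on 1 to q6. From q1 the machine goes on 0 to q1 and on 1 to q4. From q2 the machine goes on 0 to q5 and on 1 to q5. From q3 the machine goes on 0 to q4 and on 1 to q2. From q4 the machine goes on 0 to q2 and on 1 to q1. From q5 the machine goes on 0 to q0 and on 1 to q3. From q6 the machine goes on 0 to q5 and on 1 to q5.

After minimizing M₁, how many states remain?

6

P0 = {q2,q6} | {q0,q1,q3,q4,q5}.
Split {q0,q1,q3,q4,q5} by δ(·,0) → {q0,q1,q3,q5} and {q4}.
On input 0, block {q0,q1,q3,q5} splits into {q0,q1,q5} and {q3}.
Refine {q0,q1,q5} on symbol 0: members go to different blocks, giving {q1,q5} and {q0}.
Split {q1,q5} by δ(·,0) → {q1} and {q5}.
The partition is now stable with 6 blocks: {q2,q6} | {q1} | {q4} | {q3} | {q0} | {q5}.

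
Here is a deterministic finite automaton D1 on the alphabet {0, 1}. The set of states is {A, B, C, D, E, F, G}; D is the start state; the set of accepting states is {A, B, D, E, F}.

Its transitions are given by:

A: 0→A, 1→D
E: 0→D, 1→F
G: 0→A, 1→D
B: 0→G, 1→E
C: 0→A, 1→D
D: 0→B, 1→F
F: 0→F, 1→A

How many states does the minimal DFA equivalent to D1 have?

6

Reachable states from the start: {A,B,D,E,F,G}. Unreachable: {C} — drop them.
Initial partition by acceptance: {A,B,D,E,F} | {G}.
Split {A,B,D,E,F} by δ(·,0) → {A,D,E,F} and {B}.
Split {A,D,E,F} by δ(·,0) → {A,E,F} and {D}.
Split {A,E,F} by δ(·,0) → {A,F} and {E}.
On input 1, block {A,F} splits into {A} and {F}.
No further refinement is possible. Final partition (6 blocks): {A} | {G} | {B} | {D} | {E} | {F}.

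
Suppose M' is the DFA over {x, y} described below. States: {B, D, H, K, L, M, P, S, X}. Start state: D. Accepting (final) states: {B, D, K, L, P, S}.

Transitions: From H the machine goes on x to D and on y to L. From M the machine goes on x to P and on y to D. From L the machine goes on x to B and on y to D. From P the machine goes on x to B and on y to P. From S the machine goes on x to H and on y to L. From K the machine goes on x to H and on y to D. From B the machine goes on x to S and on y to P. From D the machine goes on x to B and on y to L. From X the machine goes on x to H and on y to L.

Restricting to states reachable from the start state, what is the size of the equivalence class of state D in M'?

States {K,M,X} cannot be reached from the start state, so discard them.
Start with accepting vs non-accepting: {B,D,L,P,S} | {H}.
Refine {B,D,L,P,S} on symbol x: members go to different blocks, giving {B,D,L,P} and {S}.
Split {B,D,L,P} by δ(·,x) → {D,L,P} and {B}.
Stable partition: {D,L,P} | {H} | {S} | {B} — 4 equivalence classes.
The equivalence class containing D is {D,L,P}, of size 3.

3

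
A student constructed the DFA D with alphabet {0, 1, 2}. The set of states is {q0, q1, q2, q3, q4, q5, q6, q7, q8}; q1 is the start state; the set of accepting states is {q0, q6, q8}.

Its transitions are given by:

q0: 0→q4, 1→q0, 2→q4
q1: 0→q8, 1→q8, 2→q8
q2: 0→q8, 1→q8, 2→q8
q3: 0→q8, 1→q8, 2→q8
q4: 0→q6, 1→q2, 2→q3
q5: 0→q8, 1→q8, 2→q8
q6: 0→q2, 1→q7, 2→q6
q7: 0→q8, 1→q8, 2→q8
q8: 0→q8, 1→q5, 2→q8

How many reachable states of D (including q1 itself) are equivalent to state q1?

Reachable states from the start: {q1,q5,q8}. Unreachable: {q0,q2,q3,q4,q6,q7} — drop them.
Initial partition by acceptance: {q8} | {q1,q5}.
Stable partition: {q8} | {q1,q5} — 2 equivalence classes.
The equivalence class containing q1 is {q1,q5}, of size 2.

2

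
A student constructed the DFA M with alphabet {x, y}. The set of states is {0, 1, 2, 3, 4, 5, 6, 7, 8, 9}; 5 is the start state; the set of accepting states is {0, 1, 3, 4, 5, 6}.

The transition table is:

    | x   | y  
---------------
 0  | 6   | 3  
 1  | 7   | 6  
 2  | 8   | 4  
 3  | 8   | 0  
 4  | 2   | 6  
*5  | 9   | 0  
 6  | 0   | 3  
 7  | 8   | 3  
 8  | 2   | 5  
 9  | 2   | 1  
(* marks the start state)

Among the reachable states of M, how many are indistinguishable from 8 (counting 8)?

Start with accepting vs non-accepting: {0,1,3,4,5,6} | {2,7,8,9}.
Refine {0,1,3,4,5,6} on symbol x: members go to different blocks, giving {1,3,4,5} and {0,6}.
No further refinement is possible. Final partition (3 blocks): {1,3,4,5} | {2,7,8,9} | {0,6}.
The equivalence class containing 8 is {2,7,8,9}, of size 4.

4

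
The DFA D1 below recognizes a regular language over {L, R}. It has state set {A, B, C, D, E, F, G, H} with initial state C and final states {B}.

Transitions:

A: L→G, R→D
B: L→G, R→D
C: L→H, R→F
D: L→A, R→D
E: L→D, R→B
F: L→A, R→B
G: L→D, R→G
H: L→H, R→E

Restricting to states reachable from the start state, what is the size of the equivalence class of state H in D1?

All states are reachable from the start state.
P0 = {B} | {A,C,D,E,F,G,H}.
Split {A,C,D,E,F,G,H} by δ(·,R) → {A,C,D,G,H} and {E,F}.
On input R, block {A,C,D,G,H} splits into {A,D,G} and {C,H}.
The partition is now stable with 4 blocks: {B} | {A,D,G} | {E,F} | {C,H}.
The equivalence class containing H is {C,H}, of size 2.

2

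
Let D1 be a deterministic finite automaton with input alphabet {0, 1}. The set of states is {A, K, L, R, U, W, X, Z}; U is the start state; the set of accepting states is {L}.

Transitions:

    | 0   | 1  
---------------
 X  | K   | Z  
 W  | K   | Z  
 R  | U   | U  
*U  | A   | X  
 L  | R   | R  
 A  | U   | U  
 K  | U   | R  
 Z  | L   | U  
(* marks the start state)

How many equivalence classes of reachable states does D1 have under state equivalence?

6

Reachable states from the start: {A,K,L,R,U,X,Z}. Unreachable: {W} — drop them.
Start with accepting vs non-accepting: {L} | {A,K,R,U,X,Z}.
Split {A,K,R,U,X,Z} by δ(·,0) → {A,K,R,U,X} and {Z}.
Split {A,K,R,U,X} by δ(·,1) → {A,K,R,U} and {X}.
Refine {A,K,R,U} on symbol 1: members go to different blocks, giving {A,K,R} and {U}.
Refine {A,K,R} on symbol 1: members go to different blocks, giving {A,R} and {K}.
The partition is now stable with 6 blocks: {L} | {A,R} | {Z} | {X} | {U} | {K}.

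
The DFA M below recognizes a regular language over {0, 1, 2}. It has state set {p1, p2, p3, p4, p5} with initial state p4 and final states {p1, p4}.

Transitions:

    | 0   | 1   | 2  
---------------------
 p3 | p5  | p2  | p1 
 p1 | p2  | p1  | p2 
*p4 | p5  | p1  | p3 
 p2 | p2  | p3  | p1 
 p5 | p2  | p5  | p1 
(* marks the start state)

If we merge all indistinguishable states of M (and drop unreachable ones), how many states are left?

2

All states are reachable from the start state.
Initial partition by acceptance: {p1,p4} | {p2,p3,p5}.
The partition is now stable with 2 blocks: {p1,p4} | {p2,p3,p5}.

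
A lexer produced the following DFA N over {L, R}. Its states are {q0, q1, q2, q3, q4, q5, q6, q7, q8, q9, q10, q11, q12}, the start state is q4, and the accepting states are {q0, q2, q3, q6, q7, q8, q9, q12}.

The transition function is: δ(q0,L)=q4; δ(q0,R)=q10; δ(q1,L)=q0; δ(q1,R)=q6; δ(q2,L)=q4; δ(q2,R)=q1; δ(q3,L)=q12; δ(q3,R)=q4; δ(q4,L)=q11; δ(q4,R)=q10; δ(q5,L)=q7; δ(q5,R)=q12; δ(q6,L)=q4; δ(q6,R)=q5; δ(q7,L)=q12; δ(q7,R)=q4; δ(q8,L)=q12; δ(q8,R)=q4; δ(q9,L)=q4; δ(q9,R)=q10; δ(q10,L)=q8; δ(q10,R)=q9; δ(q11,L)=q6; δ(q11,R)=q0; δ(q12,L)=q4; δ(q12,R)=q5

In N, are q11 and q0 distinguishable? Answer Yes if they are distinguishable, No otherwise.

Yes

First remove the unreachable states {q1,q2,q3}; 10 states remain.
Start with accepting vs non-accepting: {q0,q6,q7,q8,q9,q12} | {q4,q5,q10,q11}.
Refine {q0,q6,q7,q8,q9,q12} on symbol L: members go to different blocks, giving {q0,q6,q9,q12} and {q7,q8}.
Refine {q4,q5,q10,q11} on symbol L: members go to different blocks, giving {q5,q10} and {q4} and {q11}.
Stable partition: {q0,q6,q9,q12} | {q5,q10} | {q7,q8} | {q4} | {q11} — 5 equivalence classes.
q11 and q0 end up in different blocks, so they are distinguishable. For instance, the string 'ε' is accepted from only q0.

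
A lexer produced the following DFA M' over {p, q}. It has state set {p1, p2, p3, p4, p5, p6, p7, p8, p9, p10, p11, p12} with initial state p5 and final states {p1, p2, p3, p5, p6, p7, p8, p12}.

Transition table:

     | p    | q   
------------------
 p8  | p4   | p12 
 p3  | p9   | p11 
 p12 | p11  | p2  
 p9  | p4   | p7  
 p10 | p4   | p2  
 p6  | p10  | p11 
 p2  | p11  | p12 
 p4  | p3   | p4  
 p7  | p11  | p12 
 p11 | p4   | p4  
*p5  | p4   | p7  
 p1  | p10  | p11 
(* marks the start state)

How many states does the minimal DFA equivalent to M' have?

Reachable states from the start: {p2,p3,p4,p5,p7,p9,p11,p12}. Unreachable: {p1,p6,p8,p10} — drop them.
Initial partition by acceptance: {p2,p3,p5,p7,p12} | {p4,p9,p11}.
Split {p2,p3,p5,p7,p12} by δ(·,q) → {p2,p5,p7,p12} and {p3}.
Refine {p4,p9,p11} on symbol p: members go to different blocks, giving {p9,p11} and {p4}.
Refine {p2,p5,p7,p12} on symbol p: members go to different blocks, giving {p2,p7,p12} and {p5}.
Split {p9,p11} by δ(·,q) → {p9} and {p11}.
No further refinement is possible. Final partition (6 blocks): {p2,p7,p12} | {p9} | {p3} | {p4} | {p5} | {p11}.

6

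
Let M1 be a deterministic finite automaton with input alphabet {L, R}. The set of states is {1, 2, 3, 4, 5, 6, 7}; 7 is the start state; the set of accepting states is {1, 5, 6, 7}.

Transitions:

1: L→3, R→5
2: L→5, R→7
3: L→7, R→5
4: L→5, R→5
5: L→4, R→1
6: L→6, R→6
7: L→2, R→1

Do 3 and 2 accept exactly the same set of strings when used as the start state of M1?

States {6} cannot be reached from the start state, so discard them.
Initial partition by acceptance: {1,5,7} | {2,3,4}.
No further refinement is possible. Final partition (2 blocks): {1,5,7} | {2,3,4}.
3 and 2 lie in the same block of the stable partition, so they are equivalent — no string distinguishes them.

Yes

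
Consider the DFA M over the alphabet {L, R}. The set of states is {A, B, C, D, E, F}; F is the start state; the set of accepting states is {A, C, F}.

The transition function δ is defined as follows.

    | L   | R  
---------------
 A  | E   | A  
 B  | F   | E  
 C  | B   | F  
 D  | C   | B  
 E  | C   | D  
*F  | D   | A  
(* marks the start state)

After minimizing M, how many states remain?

Start with accepting vs non-accepting: {A,C,F} | {B,D,E}.
No further refinement is possible. Final partition (2 blocks): {A,C,F} | {B,D,E}.

2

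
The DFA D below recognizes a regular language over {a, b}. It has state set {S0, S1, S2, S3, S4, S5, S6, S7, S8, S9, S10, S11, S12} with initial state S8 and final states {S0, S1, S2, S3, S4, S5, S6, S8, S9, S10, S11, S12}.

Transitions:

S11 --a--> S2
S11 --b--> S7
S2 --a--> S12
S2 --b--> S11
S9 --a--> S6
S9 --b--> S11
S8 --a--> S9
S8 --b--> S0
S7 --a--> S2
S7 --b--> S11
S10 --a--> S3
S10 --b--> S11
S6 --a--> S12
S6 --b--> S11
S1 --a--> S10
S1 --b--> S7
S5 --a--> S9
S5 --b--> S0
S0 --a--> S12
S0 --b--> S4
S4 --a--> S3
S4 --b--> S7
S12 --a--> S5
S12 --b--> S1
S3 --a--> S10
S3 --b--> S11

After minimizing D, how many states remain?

P0 = {S0,S1,S2,S3,S4,S5,S6,S8,S9,S10,S11,S12} | {S7}.
On input b, block {S0,S1,S2,S3,S4,S5,S6,S8,S9,S10,S11,S12} splits into {S0,S2,S3,S5,S6,S8,S9,S10,S12} and {S1,S4,S11}.
Split {S0,S2,S3,S5,S6,S8,S9,S10,S12} by δ(·,b) → {S0,S2,S3,S6,S9,S10,S12} and {S5,S8}.
Split {S0,S2,S3,S6,S9,S10,S12} by δ(·,a) → {S0,S2,S3,S6,S9,S10} and {S12}.
On input a, block {S0,S2,S3,S6,S9,S10} splits into {S0,S2,S6} and {S3,S9,S10}.
Refine {S1,S4,S11} on symbol a: members go to different blocks, giving {S1,S4} and {S11}.
Split {S0,S2,S6} by δ(·,b) → {S2,S6} and {S0}.
Split {S3,S9,S10} by δ(·,a) → {S3,S10} and {S9}.
No further refinement is possible. Final partition (9 blocks): {S2,S6} | {S7} | {S1,S4} | {S5,S8} | {S12} | {S3,S10} | {S11} | {S0} | {S9}.

9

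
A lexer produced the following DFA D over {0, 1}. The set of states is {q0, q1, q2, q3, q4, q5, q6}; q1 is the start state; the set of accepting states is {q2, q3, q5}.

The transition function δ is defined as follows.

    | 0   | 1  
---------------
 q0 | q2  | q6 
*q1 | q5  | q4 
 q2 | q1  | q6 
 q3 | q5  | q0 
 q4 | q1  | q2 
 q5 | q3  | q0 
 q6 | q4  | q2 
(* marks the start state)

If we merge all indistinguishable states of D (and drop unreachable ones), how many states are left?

P0 = {q2,q3,q5} | {q0,q1,q4,q6}.
Split {q2,q3,q5} by δ(·,0) → {q3,q5} and {q2}.
On input 0, block {q0,q1,q4,q6} splits into {q4,q6} and {q0} and {q1}.
On input 0, block {q4,q6} splits into {q4} and {q6}.
No further refinement is possible. Final partition (6 blocks): {q3,q5} | {q4} | {q2} | {q0} | {q1} | {q6}.

6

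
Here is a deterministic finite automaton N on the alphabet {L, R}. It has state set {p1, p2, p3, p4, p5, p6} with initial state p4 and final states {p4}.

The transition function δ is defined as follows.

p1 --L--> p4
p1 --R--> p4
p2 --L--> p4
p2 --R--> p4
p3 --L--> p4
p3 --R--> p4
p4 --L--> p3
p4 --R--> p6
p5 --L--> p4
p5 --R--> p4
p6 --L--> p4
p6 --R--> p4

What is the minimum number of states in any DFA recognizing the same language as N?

Reachable states from the start: {p3,p4,p6}. Unreachable: {p1,p2,p5} — drop them.
Start with accepting vs non-accepting: {p4} | {p3,p6}.
No further refinement is possible. Final partition (2 blocks): {p4} | {p3,p6}.

2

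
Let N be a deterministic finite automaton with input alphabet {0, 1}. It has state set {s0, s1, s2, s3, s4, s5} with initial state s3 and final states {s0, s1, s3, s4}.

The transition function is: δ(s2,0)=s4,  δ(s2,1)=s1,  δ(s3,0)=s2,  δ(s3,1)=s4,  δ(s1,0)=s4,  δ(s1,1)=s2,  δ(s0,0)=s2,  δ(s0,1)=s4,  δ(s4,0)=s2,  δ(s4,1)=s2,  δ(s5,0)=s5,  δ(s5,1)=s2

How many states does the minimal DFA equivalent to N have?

4

Reachable states from the start: {s1,s2,s3,s4}. Unreachable: {s0,s5} — drop them.
P0 = {s1,s3,s4} | {s2}.
Split {s1,s3,s4} by δ(·,0) → {s3,s4} and {s1}.
Refine {s3,s4} on symbol 1: members go to different blocks, giving {s3} and {s4}.
The partition is now stable with 4 blocks: {s3} | {s2} | {s1} | {s4}.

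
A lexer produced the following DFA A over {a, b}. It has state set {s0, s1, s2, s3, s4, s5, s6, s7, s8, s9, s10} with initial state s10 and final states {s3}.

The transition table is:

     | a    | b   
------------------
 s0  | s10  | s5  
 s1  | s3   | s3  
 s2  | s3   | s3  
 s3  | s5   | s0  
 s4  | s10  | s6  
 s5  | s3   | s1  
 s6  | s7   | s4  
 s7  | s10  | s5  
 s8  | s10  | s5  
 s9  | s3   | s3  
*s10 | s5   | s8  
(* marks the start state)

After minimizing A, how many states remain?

First remove the unreachable states {s2,s4,s6,s7,s9}; 6 states remain.
Initial partition by acceptance: {s3} | {s0,s1,s5,s8,s10}.
Refine {s0,s1,s5,s8,s10} on symbol a: members go to different blocks, giving {s0,s8,s10} and {s1,s5}.
Refine {s0,s8,s10} on symbol a: members go to different blocks, giving {s0,s8} and {s10}.
On input b, block {s1,s5} splits into {s1} and {s5}.
The partition is now stable with 5 blocks: {s3} | {s0,s8} | {s1} | {s10} | {s5}.

5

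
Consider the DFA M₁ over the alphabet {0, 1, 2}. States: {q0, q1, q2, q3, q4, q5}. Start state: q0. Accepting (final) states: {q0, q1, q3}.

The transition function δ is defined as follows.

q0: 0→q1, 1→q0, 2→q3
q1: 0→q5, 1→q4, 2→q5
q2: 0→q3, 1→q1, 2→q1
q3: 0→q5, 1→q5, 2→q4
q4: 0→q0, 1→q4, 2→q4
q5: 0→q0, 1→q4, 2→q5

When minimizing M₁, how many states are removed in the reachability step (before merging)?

Starting at q0 and following transitions, the reachable set is {q0, q1, q3, q4, q5}. That leaves q2 unreachable — 1 in total.

1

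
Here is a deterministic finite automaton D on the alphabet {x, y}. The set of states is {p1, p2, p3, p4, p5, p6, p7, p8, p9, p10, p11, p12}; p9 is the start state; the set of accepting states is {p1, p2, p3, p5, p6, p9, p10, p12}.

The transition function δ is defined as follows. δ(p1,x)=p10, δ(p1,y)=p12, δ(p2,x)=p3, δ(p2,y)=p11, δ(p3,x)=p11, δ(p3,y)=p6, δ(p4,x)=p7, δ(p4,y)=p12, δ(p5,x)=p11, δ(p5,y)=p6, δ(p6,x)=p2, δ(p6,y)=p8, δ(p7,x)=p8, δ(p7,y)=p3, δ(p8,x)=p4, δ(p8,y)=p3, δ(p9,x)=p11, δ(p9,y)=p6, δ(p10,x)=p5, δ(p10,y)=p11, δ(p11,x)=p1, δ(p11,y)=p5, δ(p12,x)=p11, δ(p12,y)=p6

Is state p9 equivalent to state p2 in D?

No

Initial partition by acceptance: {p1,p2,p3,p5,p6,p9,p10,p12} | {p4,p7,p8,p11}.
On input x, block {p1,p2,p3,p5,p6,p9,p10,p12} splits into {p1,p2,p6,p10} and {p3,p5,p9,p12}.
Split {p1,p2,p6,p10} by δ(·,x) → {p1,p6} and {p2,p10}.
On input y, block {p1,p6} splits into {p1} and {p6}.
On input x, block {p4,p7,p8,p11} splits into {p4,p7,p8} and {p11}.
Stable partition: {p1} | {p4,p7,p8} | {p3,p5,p9,p12} | {p2,p10} | {p6} | {p11} — 6 equivalence classes.
p9 and p2 end up in different blocks, so they are distinguishable. For instance, the string 'x' is accepted from only p2.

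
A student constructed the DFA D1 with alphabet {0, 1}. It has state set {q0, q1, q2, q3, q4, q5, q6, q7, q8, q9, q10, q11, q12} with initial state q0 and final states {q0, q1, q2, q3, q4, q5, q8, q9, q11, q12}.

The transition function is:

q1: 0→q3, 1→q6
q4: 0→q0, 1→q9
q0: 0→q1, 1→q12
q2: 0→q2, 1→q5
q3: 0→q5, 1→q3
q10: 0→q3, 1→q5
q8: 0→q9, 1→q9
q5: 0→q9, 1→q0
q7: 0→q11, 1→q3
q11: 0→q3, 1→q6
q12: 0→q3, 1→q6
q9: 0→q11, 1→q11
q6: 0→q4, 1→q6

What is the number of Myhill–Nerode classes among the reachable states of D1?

5

States {q2,q7,q8,q10} cannot be reached from the start state, so discard them.
P0 = {q0,q1,q3,q4,q5,q9,q11,q12} | {q6}.
On input 1, block {q0,q1,q3,q4,q5,q9,q11,q12} splits into {q0,q3,q4,q5,q9} and {q1,q11,q12}.
Split {q0,q3,q4,q5,q9} by δ(·,0) → {q3,q4,q5} and {q0,q9}.
Split {q3,q4,q5} by δ(·,0) → {q4,q5} and {q3}.
The partition is now stable with 5 blocks: {q4,q5} | {q6} | {q1,q11,q12} | {q0,q9} | {q3}.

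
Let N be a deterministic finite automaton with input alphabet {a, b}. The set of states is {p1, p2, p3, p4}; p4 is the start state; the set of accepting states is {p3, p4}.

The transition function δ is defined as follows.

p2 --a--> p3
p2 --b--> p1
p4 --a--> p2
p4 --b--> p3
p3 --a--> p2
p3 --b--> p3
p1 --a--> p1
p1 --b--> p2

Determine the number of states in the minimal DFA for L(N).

3

Every state is reachable, so we keep all 4.
Start with accepting vs non-accepting: {p3,p4} | {p1,p2}.
On input a, block {p1,p2} splits into {p1} and {p2}.
No further refinement is possible. Final partition (3 blocks): {p3,p4} | {p1} | {p2}.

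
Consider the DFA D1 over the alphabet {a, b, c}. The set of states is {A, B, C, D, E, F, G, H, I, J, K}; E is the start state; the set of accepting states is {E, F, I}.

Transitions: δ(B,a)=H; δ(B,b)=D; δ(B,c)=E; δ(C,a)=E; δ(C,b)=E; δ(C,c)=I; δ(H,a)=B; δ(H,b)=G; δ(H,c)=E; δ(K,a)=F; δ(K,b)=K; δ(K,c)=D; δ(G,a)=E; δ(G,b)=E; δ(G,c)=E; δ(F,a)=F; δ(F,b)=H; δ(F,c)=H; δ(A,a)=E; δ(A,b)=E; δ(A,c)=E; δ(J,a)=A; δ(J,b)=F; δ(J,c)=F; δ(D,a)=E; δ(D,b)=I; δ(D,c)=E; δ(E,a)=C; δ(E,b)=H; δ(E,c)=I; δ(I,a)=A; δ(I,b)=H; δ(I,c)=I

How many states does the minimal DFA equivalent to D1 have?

First remove the unreachable states {F,J,K}; 8 states remain.
P0 = {E,I} | {A,B,C,D,G,H}.
Refine {A,B,C,D,G,H} on symbol a: members go to different blocks, giving {A,C,D,G} and {B,H}.
The partition is now stable with 3 blocks: {E,I} | {A,C,D,G} | {B,H}.

3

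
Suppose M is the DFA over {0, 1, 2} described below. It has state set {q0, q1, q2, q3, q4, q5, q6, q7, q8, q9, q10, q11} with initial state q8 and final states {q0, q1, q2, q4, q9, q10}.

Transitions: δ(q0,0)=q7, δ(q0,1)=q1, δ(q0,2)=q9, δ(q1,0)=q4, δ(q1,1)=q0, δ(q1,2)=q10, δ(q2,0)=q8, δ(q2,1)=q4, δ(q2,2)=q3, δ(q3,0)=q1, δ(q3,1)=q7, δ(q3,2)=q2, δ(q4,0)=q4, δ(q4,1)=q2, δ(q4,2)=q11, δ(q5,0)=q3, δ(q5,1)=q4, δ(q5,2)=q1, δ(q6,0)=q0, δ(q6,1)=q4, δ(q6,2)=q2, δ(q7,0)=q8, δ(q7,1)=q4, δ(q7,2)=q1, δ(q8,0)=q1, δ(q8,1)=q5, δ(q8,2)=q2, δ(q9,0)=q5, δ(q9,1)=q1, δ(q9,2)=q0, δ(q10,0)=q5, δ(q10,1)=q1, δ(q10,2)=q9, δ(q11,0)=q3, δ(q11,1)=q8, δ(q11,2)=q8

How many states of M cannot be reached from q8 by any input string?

BFS from q8 reaches {q0, q1, q2, q3, q4, q5, q7, q8, q9, q10, q11}; the 1 state(s) q6 are never visited.

1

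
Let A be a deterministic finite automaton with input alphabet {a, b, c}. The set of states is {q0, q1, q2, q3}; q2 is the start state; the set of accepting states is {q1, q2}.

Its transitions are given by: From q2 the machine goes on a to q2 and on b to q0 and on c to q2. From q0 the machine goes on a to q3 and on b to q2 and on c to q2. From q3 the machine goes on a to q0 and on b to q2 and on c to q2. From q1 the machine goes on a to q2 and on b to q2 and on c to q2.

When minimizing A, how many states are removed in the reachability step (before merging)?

No path from q2 leads to q1; the other 3 states are all reachable.

1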